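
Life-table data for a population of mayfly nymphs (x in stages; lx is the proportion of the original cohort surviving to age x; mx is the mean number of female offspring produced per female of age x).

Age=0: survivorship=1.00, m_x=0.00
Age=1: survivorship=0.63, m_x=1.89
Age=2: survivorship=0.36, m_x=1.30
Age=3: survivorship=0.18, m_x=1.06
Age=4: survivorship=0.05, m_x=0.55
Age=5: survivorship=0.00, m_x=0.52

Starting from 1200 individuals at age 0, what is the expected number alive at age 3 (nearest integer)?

Expected survivors = N0 · l_3 = 1200 × 0.18 = 216 → 216

216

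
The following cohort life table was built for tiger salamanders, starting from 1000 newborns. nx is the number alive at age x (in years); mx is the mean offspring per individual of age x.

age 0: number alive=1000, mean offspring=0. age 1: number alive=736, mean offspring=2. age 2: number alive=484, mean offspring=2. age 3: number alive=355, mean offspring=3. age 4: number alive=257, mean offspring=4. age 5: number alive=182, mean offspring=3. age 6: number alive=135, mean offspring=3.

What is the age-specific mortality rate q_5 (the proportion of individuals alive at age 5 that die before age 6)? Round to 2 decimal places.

0.26

lx = nx/n0 = nx/1000: 1, 0.736, 0.484, 0.355, 0.257, 0.182, 0.135
q_5 = (l_5 − l_6) / l_5 = (0.182 − 0.135) / 0.182
     = 0.047 / 0.182 = 0.258242… → 0.26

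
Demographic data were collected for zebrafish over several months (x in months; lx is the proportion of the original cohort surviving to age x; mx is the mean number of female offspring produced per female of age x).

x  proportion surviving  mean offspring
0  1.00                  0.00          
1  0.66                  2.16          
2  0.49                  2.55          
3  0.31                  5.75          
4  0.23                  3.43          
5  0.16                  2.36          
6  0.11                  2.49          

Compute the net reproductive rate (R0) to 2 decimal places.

5.90

lx·mx by age: 0, 1.4256, 1.2495, 1.7825, 0.7889, 0.3776, 0.2739
R0 = Σ lx·mx = 5.898 → 5.90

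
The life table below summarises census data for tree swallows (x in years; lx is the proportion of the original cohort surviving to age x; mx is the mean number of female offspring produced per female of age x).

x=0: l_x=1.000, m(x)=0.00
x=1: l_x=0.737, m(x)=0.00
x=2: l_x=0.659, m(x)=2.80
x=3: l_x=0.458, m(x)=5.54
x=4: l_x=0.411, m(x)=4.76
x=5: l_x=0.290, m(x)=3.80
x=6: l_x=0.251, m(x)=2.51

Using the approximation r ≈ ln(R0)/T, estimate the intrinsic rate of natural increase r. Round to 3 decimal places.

0.593

R0 = Σ lx·mx = 0 + 0 + 1.8452 + 2.53732 + 1.95636 + 1.102 + 0.63001 = 8.07089
Σ x·lx·mx = 28.41786; T = 28.41786/8.07089 = 3.52103…
r ≈ ln(R0)/T = ln(8.07089)/3.52103… = 0.59308… → 0.593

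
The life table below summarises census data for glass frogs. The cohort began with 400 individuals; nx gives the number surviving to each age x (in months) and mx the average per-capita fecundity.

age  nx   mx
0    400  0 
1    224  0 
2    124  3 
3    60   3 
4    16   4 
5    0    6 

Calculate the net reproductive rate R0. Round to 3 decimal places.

1.540

lx = nx/n0 = nx/400: 1, 0.56, 0.31, 0.15, 0.04, 0
lx·mx by age: 0, 0, 0.93, 0.45, 0.16, 0
R0 = Σ lx·mx = 1.54 → 1.540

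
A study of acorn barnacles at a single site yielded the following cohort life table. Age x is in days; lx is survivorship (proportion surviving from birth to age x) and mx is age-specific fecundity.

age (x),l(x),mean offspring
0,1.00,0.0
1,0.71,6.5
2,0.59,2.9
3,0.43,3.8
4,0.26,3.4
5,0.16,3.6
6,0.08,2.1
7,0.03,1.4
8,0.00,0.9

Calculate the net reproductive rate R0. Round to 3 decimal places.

lx·mx by age: 0, 4.615, 1.711, 1.634, 0.884, 0.576, 0.168, 0.042, 0
R0 = Σ lx·mx = 9.63 → 9.630

9.630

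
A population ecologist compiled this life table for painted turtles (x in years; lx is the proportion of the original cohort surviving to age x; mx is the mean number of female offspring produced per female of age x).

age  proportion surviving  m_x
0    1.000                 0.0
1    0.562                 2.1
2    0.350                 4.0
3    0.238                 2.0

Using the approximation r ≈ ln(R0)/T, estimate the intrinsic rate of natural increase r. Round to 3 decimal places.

0.631

R0 = Σ lx·mx = 0 + 1.1802 + 1.4 + 0.476 = 3.0562
Σ x·lx·mx = 5.4082; T = 5.4082/3.0562 = 1.76958…
r ≈ ln(R0)/T = ln(3.0562)/1.76958… = 0.63132… → 0.631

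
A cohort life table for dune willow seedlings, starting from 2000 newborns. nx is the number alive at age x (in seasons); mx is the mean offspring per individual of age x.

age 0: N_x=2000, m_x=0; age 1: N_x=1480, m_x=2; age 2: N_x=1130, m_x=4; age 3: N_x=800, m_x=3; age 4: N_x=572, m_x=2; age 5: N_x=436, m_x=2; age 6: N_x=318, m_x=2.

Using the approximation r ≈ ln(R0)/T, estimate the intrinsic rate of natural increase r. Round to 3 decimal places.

0.720

lx = nx/n0 = nx/2000: 1, 0.74, 0.565, 0.4, 0.286, 0.218, 0.159
R0 = Σ lx·mx = 0 + 1.48 + 2.26 + 1.2 + 0.572 + 0.436 + 0.318 = 6.266
Σ x·lx·mx = 15.976; T = 15.976/6.266 = 2.54963…
r ≈ ln(R0)/T = ln(6.266)/2.54963… = 0.71977… → 0.720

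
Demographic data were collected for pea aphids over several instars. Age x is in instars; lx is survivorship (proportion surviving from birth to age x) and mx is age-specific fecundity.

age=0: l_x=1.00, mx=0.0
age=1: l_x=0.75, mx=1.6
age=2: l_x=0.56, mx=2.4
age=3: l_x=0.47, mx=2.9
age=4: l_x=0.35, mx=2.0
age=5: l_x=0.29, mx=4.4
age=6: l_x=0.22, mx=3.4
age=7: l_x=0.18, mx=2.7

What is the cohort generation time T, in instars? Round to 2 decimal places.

lx·mx: 0, 1.2, 1.344, 1.363, 0.7, 1.276, 0.748, 0.486 → R0 = 7.117
x·lx·mx: 0, 1.2, 2.688, 4.089, 2.8, 6.38, 4.488, 3.402 → Σ = 25.047
T = 25.047 / 7.117 = 3.51932… → 3.52

3.52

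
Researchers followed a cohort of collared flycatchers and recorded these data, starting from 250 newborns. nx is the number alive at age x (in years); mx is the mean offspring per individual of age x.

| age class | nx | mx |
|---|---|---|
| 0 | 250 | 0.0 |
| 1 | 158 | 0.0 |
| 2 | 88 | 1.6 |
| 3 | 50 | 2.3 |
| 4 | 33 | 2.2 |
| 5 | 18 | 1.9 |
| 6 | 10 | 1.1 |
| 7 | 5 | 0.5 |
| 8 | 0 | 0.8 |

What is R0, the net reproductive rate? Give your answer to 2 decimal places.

lx = nx/n0 = nx/250: 1, 0.632, 0.352, 0.2, 0.132, 0.072, 0.04, 0.02, 0
lx·mx by age: 0, 0, 0.5632, 0.46, 0.2904, 0.1368, 0.044, 0.01, 0
R0 = Σ lx·mx = 1.5044 → 1.50

1.50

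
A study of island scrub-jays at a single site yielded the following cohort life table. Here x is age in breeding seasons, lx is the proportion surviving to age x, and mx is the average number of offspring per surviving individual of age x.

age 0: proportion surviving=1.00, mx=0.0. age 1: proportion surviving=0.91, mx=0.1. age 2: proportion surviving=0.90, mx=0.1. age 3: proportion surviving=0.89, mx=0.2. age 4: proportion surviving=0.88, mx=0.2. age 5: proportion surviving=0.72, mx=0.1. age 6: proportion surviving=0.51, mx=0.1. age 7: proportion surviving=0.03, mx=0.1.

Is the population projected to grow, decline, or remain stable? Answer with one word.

R0 = Σ lx·mx = 0 + 0.091 + 0.09 + 0.178 + 0.176 + 0.072 + 0.051 + 0.003 = 0.661
R0 < 1, so the population is declining.

declining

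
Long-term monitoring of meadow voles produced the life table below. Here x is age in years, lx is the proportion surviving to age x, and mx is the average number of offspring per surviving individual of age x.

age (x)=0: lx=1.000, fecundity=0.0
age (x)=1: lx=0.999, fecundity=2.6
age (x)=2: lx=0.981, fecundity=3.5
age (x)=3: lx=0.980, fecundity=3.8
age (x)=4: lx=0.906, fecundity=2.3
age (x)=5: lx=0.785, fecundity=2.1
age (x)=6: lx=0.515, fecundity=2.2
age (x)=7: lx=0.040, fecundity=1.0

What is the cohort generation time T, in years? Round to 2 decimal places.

lx·mx: 0, 2.5974, 3.4335, 3.724, 2.0838, 1.6485, 1.133, 0.04 → R0 = 14.6602
x·lx·mx: 0, 2.5974, 6.867, 11.172, 8.3352, 8.2425, 6.798, 0.28 → Σ = 44.2921
T = 44.2921 / 14.6602 = 3.021248… → 3.02

3.02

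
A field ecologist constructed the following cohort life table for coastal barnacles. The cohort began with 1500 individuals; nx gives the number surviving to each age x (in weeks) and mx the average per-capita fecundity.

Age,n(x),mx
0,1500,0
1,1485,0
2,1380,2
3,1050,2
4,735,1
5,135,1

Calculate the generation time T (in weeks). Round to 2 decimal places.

lx = nx/n0 = nx/1500: 1, 0.99, 0.92, 0.7, 0.49, 0.09
lx·mx: 0, 0, 1.84, 1.4, 0.49, 0.09 → R0 = 3.82
x·lx·mx: 0, 0, 3.68, 4.2, 1.96, 0.45 → Σ = 10.29
T = 10.29 / 3.82 = 2.693717… → 2.69

2.69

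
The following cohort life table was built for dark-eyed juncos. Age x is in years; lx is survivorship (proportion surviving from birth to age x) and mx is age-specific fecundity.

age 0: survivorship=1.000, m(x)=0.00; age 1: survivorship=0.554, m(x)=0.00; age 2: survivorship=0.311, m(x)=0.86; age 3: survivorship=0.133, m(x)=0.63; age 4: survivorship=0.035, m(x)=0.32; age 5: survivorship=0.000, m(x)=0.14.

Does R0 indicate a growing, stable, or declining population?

R0 = Σ lx·mx = 0 + 0 + 0.26746 + 0.08379 + 0.0112 + 0 = 0.36245
R0 < 1, so the population is declining.

declining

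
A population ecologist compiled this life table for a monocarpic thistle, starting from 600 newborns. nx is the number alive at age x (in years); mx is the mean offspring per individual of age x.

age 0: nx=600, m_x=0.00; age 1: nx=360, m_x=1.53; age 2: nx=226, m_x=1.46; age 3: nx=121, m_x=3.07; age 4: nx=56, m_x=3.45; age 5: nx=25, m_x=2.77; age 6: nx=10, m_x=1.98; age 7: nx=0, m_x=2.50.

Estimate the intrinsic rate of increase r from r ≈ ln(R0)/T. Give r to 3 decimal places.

0.404

lx = nx/n0 = nx/600: 1, 0.6, 0.37667…, 0.20167…, 0.09333…, 0.04167…, 0.01667…, 0
R0 = Σ lx·mx = 0 + 0.918 + 0.54993… + 0.61912… + 0.322… + 0.11542… + 0.033… + 0 = 2.557467…
Σ x·lx·mx = 5.9383…; T = 5.9383…/2.557467… = 2.32195…
r ≈ ln(R0)/T = ln(2.557467…)/2.32195… = 0.40441… → 0.404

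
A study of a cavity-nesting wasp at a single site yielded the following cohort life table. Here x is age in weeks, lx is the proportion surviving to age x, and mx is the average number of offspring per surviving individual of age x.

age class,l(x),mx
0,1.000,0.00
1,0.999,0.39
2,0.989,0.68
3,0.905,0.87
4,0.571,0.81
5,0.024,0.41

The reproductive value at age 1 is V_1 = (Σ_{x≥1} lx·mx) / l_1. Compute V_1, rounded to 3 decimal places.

2.324

lx·mx for x ≥ 1: 0.38961, 0.67252, 0.78735, 0.46251, 0.00984 → sum = 2.32183
V_1 = 2.32183 / l_1 = 2.32183 / 0.999 = 2.324154… → 2.324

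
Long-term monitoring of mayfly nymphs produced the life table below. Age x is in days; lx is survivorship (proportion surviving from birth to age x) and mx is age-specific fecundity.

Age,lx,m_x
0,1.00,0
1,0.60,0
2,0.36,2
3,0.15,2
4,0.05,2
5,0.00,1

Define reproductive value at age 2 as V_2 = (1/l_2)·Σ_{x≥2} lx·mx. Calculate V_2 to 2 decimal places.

lx·mx for x ≥ 2: 0.72, 0.3, 0.1, 0 → sum = 1.12
V_2 = 1.12 / l_2 = 1.12 / 0.36 = 3.111111… → 3.11

3.11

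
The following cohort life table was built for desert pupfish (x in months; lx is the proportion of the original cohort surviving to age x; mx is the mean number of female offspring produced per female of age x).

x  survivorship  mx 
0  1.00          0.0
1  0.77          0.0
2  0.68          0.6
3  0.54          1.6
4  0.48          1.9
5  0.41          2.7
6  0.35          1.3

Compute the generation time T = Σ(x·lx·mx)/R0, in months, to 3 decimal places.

4.090

lx·mx: 0, 0, 0.408, 0.864, 0.912, 1.107, 0.455 → R0 = 3.746
x·lx·mx: 0, 0, 0.816, 2.592, 3.648, 5.535, 2.73 → Σ = 15.321
T = 15.321 / 3.746 = 4.089963… → 4.090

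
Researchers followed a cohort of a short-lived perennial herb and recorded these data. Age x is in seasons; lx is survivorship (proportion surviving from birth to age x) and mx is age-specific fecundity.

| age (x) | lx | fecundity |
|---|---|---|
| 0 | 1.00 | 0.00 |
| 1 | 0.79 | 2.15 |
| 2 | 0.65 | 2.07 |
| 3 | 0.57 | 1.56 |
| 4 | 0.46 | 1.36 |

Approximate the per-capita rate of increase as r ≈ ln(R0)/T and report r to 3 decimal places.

R0 = Σ lx·mx = 0 + 1.6985 + 1.3455 + 0.8892 + 0.6256 = 4.5588
Σ x·lx·mx = 9.5595; T = 9.5595/4.5588 = 2.09693…
r ≈ ln(R0)/T = ln(4.5588)/2.09693… = 0.72347… → 0.723

0.723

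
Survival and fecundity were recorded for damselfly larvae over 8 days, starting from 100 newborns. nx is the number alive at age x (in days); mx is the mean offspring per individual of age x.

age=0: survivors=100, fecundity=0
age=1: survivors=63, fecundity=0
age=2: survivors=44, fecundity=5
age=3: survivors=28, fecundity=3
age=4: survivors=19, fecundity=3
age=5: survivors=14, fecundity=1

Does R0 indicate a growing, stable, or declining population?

growing

lx = nx/n0 = nx/100: 1, 0.63, 0.44, 0.28, 0.19, 0.14
R0 = Σ lx·mx = 0 + 0 + 2.2 + 0.84 + 0.57 + 0.14 = 3.75
R0 > 1, so the population is growing.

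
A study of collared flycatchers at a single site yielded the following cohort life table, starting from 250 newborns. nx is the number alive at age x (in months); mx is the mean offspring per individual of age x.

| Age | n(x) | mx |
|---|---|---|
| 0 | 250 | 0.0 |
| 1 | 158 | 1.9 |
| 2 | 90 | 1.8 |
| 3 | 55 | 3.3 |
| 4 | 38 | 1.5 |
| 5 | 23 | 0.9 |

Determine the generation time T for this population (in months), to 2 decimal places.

2.08

lx = nx/n0 = nx/250: 1, 0.632, 0.36, 0.22, 0.152, 0.092
lx·mx: 0, 1.2008, 0.648, 0.726, 0.228, 0.0828 → R0 = 2.8856
x·lx·mx: 0, 1.2008, 1.296, 2.178, 0.912, 0.414 → Σ = 6.0008
T = 6.0008 / 2.8856 = 2.079568… → 2.08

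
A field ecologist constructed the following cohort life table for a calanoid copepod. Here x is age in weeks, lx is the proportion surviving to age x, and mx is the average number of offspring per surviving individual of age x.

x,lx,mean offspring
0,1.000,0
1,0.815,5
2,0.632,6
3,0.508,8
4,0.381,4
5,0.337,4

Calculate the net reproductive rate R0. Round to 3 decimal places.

14.803

lx·mx by age: 0, 4.075, 3.792, 4.064, 1.524, 1.348
R0 = Σ lx·mx = 14.803 → 14.803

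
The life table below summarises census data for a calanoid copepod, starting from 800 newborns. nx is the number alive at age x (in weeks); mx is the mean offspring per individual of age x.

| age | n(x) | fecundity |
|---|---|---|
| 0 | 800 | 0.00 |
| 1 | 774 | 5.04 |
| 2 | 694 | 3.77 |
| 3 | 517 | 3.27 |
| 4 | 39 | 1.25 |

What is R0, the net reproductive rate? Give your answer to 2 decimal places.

lx = nx/n0 = nx/800: 1, 0.9675, 0.8675, 0.64625, 0.04875
lx·mx by age: 0, 4.8762, 3.270475, 2.113238…, 0.060938…
R0 = Σ lx·mx = 10.32085… → 10.32

10.32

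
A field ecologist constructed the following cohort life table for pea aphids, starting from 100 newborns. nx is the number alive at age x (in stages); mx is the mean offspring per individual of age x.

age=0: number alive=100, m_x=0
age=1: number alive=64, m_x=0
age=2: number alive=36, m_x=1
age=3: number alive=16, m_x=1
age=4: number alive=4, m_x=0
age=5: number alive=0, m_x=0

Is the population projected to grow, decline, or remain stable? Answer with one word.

lx = nx/n0 = nx/100: 1, 0.64, 0.36, 0.16, 0.04, 0
R0 = Σ lx·mx = 0 + 0 + 0.36 + 0.16 + 0 + 0 = 0.52
R0 < 1, so the population is declining.

declining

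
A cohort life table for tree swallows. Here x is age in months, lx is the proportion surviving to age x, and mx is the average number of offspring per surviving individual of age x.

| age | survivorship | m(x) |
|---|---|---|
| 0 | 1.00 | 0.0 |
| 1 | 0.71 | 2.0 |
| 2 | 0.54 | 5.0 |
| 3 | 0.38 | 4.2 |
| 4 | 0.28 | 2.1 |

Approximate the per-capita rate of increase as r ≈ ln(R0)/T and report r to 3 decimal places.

R0 = Σ lx·mx = 0 + 1.42 + 2.7 + 1.596 + 0.588 = 6.304
Σ x·lx·mx = 13.96; T = 13.96/6.304 = 2.21447…
r ≈ ln(R0)/T = ln(6.304)/2.21447… = 0.83143… → 0.831

0.831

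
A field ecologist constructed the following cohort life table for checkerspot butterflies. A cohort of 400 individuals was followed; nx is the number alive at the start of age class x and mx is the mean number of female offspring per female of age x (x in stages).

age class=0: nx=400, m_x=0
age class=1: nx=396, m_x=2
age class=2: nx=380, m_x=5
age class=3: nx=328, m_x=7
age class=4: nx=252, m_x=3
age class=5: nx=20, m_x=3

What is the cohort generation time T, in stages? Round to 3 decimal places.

2.551

lx = nx/n0 = nx/400: 1, 0.99, 0.95, 0.82, 0.63, 0.05
lx·mx: 0, 1.98, 4.75, 5.74, 1.89, 0.15 → R0 = 14.51
x·lx·mx: 0, 1.98, 9.5, 17.22, 7.56, 0.75 → Σ = 37.01
T = 37.01 / 14.51 = 2.550655… → 2.551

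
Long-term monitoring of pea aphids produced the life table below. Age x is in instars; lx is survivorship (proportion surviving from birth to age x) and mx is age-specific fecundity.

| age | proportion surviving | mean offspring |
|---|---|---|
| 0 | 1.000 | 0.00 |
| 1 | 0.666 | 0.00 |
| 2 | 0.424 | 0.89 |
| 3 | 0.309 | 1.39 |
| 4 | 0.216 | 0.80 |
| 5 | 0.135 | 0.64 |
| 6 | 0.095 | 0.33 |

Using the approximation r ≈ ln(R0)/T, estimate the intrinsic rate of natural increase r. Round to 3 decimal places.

R0 = Σ lx·mx = 0 + 0 + 0.37736 + 0.42951 + 0.1728 + 0.0864 + 0.03135 = 1.09742
Σ x·lx·mx = 3.35455; T = 3.35455/1.09742 = 3.05676…
r ≈ ln(R0)/T = ln(1.09742)/3.05676… = 0.03041… → 0.030

0.030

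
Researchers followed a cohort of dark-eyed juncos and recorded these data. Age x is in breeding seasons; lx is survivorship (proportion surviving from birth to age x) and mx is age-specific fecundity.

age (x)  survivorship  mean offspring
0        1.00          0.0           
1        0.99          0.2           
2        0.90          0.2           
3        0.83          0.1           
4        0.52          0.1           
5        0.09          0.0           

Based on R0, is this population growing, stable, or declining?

declining

R0 = Σ lx·mx = 0 + 0.198 + 0.18 + 0.083 + 0.052 + 0 = 0.513
R0 < 1, so the population is declining.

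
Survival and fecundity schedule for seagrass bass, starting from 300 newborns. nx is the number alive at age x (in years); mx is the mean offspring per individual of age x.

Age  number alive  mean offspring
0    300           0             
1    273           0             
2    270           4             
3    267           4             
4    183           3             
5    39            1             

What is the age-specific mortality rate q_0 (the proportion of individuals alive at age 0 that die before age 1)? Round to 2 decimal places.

0.09

lx = nx/n0 = nx/300: 1, 0.91, 0.9, 0.89, 0.61, 0.13
q_0 = (l_0 − l_1) / l_0 = (1 − 0.91) / 1
     = 0.09 / 1 = 0.09 → 0.09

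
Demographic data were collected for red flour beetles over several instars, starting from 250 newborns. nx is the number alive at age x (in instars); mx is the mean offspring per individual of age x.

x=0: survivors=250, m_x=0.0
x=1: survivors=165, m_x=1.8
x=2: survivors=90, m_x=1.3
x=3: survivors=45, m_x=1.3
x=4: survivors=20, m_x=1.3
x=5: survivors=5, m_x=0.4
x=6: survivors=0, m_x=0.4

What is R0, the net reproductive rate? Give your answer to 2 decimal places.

lx = nx/n0 = nx/250: 1, 0.66, 0.36, 0.18, 0.08, 0.02, 0
lx·mx by age: 0, 1.188, 0.468, 0.234, 0.104, 0.008, 0
R0 = Σ lx·mx = 2.002 → 2.00

2.00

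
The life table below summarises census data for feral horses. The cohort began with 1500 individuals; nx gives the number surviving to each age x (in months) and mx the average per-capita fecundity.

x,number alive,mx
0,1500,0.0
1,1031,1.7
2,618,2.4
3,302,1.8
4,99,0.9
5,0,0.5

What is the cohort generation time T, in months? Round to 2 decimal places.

1.73

lx = nx/n0 = nx/1500: 1, 0.68733…, 0.412, 0.20133…, 0.066, 0
lx·mx: 0, 1.168467…, 0.9888, 0.3624…, 0.0594, 0 → R0 = 2.579067…
x·lx·mx: 0, 1.168467…, 1.9776, 1.0872…, 0.2376, 0 → Σ = 4.470867…
T = 4.470867… / 2.579067… = 1.733521… → 1.73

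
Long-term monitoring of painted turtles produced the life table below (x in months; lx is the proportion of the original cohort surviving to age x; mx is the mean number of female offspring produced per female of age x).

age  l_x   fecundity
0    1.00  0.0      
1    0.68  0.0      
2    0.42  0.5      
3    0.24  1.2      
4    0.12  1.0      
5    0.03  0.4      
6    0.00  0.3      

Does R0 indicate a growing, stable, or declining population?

R0 = Σ lx·mx = 0 + 0 + 0.21 + 0.288 + 0.12 + 0.012 + 0 = 0.63
R0 < 1, so the population is declining.

declining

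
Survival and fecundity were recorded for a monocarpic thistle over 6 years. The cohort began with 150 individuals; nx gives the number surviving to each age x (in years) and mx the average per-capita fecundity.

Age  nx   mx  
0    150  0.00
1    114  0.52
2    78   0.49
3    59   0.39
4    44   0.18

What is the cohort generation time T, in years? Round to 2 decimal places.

lx = nx/n0 = nx/150: 1, 0.76, 0.52, 0.39333…, 0.29333…
lx·mx: 0, 0.3952, 0.2548, 0.1534…, 0.0528… → R0 = 0.8562…
x·lx·mx: 0, 0.3952, 0.5096, 0.4602…, 0.2112… → Σ = 1.5762…
T = 1.5762… / 0.8562… = 1.840925… → 1.84

1.84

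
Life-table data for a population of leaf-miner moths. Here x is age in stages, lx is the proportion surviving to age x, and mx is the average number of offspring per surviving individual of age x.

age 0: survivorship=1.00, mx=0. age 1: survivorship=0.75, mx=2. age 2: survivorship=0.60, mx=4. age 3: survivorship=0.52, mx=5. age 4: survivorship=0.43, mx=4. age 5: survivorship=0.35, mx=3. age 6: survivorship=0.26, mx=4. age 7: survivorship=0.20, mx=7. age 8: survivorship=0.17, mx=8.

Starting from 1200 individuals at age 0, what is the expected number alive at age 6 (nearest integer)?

312

Expected survivors = N0 · l_6 = 1200 × 0.26 = 312 → 312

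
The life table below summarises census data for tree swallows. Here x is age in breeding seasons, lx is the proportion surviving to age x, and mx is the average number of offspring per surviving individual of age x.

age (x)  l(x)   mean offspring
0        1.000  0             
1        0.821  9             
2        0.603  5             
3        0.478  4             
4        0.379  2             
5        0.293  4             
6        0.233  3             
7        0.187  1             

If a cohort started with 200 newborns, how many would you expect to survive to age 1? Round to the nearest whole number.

Expected survivors = N0 · l_1 = 200 × 0.821 = 164.2 → 164

164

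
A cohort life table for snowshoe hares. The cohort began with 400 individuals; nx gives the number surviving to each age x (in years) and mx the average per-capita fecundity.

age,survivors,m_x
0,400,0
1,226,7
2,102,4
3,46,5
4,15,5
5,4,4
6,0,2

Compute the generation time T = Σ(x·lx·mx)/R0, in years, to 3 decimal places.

lx = nx/n0 = nx/400: 1, 0.565, 0.255, 0.115, 0.0375, 0.01, 0
lx·mx: 0, 3.955, 1.02, 0.575, 0.1875, 0.04, 0 → R0 = 5.7775
x·lx·mx: 0, 3.955, 2.04, 1.725, 0.75, 0.2, 0 → Σ = 8.67
T = 8.67 / 5.7775 = 1.500649… → 1.501

1.501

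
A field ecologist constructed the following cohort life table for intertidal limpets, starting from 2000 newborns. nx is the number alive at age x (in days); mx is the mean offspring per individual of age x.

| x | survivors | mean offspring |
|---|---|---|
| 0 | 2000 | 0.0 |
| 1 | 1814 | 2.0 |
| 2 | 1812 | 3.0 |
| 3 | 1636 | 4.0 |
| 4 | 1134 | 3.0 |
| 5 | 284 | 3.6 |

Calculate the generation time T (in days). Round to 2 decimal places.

lx = nx/n0 = nx/2000: 1, 0.907, 0.906, 0.818, 0.567, 0.142
lx·mx: 0, 1.814, 2.718, 3.272, 1.701, 0.5112 → R0 = 10.0162
x·lx·mx: 0, 1.814, 5.436, 9.816, 6.804, 2.556 → Σ = 26.426
T = 26.426 / 10.0162 = 2.638326… → 2.64

2.64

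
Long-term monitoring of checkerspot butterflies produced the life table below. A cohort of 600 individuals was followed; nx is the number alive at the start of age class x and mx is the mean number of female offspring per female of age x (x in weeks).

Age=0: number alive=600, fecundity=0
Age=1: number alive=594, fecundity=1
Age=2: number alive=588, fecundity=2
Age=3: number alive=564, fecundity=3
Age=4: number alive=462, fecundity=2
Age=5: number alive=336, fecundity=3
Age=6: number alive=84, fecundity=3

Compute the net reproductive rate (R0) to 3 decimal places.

9.410

lx = nx/n0 = nx/600: 1, 0.99, 0.98, 0.94, 0.77, 0.56, 0.14
lx·mx by age: 0, 0.99, 1.96, 2.82, 1.54, 1.68, 0.42
R0 = Σ lx·mx = 9.41 → 9.410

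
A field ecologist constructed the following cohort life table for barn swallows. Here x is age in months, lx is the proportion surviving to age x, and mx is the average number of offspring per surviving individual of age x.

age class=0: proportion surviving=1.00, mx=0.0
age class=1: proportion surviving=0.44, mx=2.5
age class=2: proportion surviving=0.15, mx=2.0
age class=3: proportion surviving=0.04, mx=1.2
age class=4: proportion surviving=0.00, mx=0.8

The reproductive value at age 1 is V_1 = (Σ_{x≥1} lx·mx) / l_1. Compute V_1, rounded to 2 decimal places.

lx·mx for x ≥ 1: 1.1, 0.3, 0.048, 0 → sum = 1.448
V_1 = 1.448 / l_1 = 1.448 / 0.44 = 3.290909… → 3.29

3.29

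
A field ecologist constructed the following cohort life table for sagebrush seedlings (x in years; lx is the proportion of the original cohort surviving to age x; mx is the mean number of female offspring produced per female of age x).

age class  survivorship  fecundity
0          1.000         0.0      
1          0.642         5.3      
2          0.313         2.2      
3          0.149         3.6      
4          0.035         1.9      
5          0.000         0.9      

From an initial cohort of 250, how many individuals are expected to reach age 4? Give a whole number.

9

Expected survivors = N0 · l_4 = 250 × 0.035 = 8.75 → 9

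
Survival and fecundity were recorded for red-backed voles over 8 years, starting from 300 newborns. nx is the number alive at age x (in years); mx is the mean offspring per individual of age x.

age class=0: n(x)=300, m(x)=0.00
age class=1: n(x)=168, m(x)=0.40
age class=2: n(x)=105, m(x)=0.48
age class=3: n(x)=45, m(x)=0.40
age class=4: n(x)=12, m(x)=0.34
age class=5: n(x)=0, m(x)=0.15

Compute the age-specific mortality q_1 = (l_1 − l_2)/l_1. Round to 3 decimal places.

lx = nx/n0 = nx/300: 1, 0.56, 0.35, 0.15, 0.04, 0
q_1 = (l_1 − l_2) / l_1 = (0.56 − 0.35) / 0.56
     = 0.21 / 0.56 = 0.375 → 0.375

0.375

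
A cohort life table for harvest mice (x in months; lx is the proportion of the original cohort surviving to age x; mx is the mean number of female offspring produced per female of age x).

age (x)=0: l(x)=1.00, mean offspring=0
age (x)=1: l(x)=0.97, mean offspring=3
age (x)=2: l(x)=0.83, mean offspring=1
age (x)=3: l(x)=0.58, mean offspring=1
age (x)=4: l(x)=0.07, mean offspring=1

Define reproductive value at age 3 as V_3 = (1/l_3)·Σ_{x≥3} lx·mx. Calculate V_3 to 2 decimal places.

1.12

lx·mx for x ≥ 3: 0.58, 0.07 → sum = 0.65
V_3 = 0.65 / l_3 = 0.65 / 0.58 = 1.12069… → 1.12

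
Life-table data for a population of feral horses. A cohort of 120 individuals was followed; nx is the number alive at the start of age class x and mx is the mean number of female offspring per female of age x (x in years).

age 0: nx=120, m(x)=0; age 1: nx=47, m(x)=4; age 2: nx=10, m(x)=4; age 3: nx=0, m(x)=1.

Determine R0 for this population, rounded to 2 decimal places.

1.90

lx = nx/n0 = nx/120: 1, 0.39167…, 0.08333…, 0
lx·mx by age: 0, 1.566667…, 0.333333…, 0
R0 = Σ lx·mx = 1.9… → 1.90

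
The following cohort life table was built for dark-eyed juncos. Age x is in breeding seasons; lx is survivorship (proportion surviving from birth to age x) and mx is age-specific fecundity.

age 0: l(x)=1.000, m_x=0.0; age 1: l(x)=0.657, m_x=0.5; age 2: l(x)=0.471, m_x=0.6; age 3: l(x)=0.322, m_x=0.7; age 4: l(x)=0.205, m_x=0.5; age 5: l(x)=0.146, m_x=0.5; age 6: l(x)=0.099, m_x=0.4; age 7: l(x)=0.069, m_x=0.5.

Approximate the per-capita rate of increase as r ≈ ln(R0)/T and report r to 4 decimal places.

R0 = Σ lx·mx = 0 + 0.3285 + 0.2826 + 0.2254 + 0.1025 + 0.073 + 0.0396 + 0.0345 = 1.0861
Σ x·lx·mx = 2.824; T = 2.824/1.0861 = 2.60013…
r ≈ ln(R0)/T = ln(1.0861)/2.60013… = 0.031765… → 0.0318

0.0318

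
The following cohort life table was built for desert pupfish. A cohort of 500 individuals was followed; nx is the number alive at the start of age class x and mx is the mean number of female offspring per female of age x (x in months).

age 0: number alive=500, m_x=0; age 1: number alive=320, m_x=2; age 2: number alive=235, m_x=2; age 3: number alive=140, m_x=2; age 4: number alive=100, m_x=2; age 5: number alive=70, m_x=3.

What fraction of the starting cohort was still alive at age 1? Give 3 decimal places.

l_1 = n_1/n_0 = 320/500 = 0.64 → 0.640

0.640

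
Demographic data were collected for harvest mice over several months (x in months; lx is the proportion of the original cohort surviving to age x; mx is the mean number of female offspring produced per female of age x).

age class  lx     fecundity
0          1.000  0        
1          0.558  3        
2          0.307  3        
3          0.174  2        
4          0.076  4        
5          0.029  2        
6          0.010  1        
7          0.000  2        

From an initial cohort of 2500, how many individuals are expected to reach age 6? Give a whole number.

25

Expected survivors = N0 · l_6 = 2500 × 0.010 = 25 → 25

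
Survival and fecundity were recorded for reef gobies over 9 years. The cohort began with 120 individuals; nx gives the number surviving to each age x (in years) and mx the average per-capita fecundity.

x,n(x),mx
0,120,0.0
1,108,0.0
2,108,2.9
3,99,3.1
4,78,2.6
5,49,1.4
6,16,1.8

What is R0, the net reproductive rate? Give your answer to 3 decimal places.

7.669

lx = nx/n0 = nx/120: 1, 0.9, 0.9, 0.825, 0.65, 0.40833…, 0.13333…
lx·mx by age: 0, 0, 2.61, 2.5575, 1.69, 0.571667…, 0.24…
R0 = Σ lx·mx = 7.669167… → 7.669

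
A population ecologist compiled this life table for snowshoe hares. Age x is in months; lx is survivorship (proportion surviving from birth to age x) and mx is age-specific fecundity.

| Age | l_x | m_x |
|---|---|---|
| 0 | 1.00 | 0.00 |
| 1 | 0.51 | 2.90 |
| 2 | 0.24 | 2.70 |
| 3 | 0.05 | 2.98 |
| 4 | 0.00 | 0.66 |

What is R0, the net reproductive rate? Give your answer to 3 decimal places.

lx·mx by age: 0, 1.479, 0.648, 0.149, 0
R0 = Σ lx·mx = 2.276 → 2.276

2.276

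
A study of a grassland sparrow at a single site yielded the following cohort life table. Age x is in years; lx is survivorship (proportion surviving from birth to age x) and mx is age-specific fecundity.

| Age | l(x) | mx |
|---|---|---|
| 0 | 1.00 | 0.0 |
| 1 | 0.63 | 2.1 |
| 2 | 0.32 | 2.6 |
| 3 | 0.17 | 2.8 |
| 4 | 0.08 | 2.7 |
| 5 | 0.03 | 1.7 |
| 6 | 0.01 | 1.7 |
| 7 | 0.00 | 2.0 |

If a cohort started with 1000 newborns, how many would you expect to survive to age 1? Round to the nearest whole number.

Expected survivors = N0 · l_1 = 1000 × 0.63 = 630 → 630

630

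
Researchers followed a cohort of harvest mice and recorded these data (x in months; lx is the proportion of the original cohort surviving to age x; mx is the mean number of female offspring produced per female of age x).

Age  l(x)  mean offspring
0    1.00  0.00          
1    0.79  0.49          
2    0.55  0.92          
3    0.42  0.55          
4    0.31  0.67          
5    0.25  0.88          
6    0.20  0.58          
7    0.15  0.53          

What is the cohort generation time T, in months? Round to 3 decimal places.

lx·mx: 0, 0.3871, 0.506, 0.231, 0.2077, 0.22, 0.116, 0.0795 → R0 = 1.7473
x·lx·mx: 0, 0.3871, 1.012, 0.693, 0.8308, 1.1, 0.696, 0.5565 → Σ = 5.2754
T = 5.2754 / 1.7473 = 3.019172… → 3.019

3.019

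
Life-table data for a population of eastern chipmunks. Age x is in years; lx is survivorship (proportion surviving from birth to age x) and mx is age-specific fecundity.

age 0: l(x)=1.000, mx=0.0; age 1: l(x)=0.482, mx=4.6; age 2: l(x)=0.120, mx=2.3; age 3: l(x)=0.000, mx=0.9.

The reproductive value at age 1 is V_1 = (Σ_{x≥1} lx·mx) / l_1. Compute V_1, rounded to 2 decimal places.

5.17

lx·mx for x ≥ 1: 2.2172, 0.276, 0 → sum = 2.4932
V_1 = 2.4932 / l_1 = 2.4932 / 0.482 = 5.172614… → 5.17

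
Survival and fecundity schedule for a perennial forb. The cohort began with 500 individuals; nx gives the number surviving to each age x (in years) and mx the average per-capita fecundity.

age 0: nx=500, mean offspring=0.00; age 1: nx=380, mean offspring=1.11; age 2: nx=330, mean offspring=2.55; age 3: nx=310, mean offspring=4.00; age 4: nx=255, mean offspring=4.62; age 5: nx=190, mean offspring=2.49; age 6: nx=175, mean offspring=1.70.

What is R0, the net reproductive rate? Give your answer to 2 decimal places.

lx = nx/n0 = nx/500: 1, 0.76, 0.66, 0.62, 0.51, 0.38, 0.35
lx·mx by age: 0, 0.8436, 1.683, 2.48, 2.3562, 0.9462, 0.595
R0 = Σ lx·mx = 8.904 → 8.90

8.90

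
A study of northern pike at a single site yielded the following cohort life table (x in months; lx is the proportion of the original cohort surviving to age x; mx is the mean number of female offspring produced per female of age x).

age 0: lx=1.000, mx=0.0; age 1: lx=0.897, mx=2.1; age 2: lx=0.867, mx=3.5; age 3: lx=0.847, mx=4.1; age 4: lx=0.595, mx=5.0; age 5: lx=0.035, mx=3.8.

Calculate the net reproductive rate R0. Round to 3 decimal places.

11.499

lx·mx by age: 0, 1.8837, 3.0345, 3.4727, 2.975, 0.133
R0 = Σ lx·mx = 11.4989 → 11.499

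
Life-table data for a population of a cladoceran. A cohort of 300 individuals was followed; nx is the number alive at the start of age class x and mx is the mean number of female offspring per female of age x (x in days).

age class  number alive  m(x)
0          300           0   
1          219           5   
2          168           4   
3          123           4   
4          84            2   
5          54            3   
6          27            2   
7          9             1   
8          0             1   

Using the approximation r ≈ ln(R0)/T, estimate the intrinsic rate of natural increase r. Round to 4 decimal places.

0.9992

lx = nx/n0 = nx/300: 1, 0.73, 0.56, 0.41, 0.28, 0.18, 0.09, 0.03, 0
R0 = Σ lx·mx = 0 + 3.65 + 2.24 + 1.64 + 0.56 + 0.54 + 0.18 + 0.03 + 0 = 8.84
Σ x·lx·mx = 19.28; T = 19.28/8.84 = 2.181…
r ≈ ln(R0)/T = ln(8.84)/2.181… = 0.999217… → 0.9992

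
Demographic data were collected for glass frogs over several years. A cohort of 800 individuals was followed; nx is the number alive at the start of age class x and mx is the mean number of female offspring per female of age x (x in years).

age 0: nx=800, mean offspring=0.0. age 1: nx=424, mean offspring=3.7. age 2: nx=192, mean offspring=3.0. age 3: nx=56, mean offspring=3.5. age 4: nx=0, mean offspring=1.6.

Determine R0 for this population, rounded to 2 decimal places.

2.93

lx = nx/n0 = nx/800: 1, 0.53, 0.24, 0.07, 0
lx·mx by age: 0, 1.961, 0.72, 0.245, 0
R0 = Σ lx·mx = 2.926 → 2.93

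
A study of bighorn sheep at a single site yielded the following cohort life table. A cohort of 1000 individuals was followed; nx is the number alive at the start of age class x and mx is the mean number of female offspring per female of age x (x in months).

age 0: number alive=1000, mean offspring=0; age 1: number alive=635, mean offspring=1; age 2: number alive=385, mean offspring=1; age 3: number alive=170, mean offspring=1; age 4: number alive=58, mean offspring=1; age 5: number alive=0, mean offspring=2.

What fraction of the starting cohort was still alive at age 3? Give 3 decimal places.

0.170

l_3 = n_3/n_0 = 170/1000 = 0.17 → 0.170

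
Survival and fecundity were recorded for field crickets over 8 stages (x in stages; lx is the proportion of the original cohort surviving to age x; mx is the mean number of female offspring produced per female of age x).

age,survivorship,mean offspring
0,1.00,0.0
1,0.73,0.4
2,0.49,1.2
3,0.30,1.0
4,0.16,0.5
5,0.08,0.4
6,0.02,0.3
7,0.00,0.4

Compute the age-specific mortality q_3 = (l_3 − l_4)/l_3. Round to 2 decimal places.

0.47

q_3 = (l_3 − l_4) / l_3 = (0.3 − 0.16) / 0.3
     = 0.14 / 0.3 = 0.466667… → 0.47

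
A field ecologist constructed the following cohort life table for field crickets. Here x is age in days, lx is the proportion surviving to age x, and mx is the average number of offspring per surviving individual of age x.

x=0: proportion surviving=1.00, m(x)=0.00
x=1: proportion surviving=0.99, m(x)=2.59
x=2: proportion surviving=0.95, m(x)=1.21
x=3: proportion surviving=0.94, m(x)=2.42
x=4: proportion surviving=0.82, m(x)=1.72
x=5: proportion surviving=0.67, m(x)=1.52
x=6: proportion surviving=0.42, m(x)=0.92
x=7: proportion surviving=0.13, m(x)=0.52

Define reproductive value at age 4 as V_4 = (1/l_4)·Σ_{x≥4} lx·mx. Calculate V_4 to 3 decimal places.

lx·mx for x ≥ 4: 1.4104, 1.0184, 0.3864, 0.0676 → sum = 2.8828
V_4 = 2.8828 / l_4 = 2.8828 / 0.82 = 3.51561… → 3.516

3.516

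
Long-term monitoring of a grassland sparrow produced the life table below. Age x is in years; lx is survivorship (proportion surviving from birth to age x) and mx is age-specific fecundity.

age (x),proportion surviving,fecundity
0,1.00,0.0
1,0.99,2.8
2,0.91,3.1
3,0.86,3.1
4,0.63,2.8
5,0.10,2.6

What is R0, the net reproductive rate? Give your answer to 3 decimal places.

10.283

lx·mx by age: 0, 2.772, 2.821, 2.666, 1.764, 0.26
R0 = Σ lx·mx = 10.283 → 10.283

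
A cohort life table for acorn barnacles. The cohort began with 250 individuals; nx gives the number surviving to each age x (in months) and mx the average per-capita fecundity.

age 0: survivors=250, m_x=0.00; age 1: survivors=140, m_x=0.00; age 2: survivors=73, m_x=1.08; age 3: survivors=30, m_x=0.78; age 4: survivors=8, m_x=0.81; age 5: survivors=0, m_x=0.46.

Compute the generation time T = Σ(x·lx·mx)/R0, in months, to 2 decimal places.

2.33

lx = nx/n0 = nx/250: 1, 0.56, 0.292, 0.12, 0.032, 0
lx·mx: 0, 0, 0.31536, 0.0936, 0.02592, 0 → R0 = 0.43488
x·lx·mx: 0, 0, 0.63072, 0.2808, 0.10368, 0 → Σ = 1.0152
T = 1.0152 / 0.43488 = 2.334437… → 2.33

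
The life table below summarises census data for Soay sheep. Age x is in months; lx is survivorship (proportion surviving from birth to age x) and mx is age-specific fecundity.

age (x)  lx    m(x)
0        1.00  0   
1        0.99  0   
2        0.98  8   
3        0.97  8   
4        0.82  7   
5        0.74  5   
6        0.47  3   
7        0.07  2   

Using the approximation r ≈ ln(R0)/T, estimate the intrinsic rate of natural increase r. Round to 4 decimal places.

0.9707

R0 = Σ lx·mx = 0 + 0 + 7.84 + 7.76 + 5.74 + 3.7 + 1.41 + 0.14 = 26.59
Σ x·lx·mx = 89.86; T = 89.86/26.59 = 3.37947…
r ≈ ln(R0)/T = ln(26.59)/3.37947… = 0.970726… → 0.9707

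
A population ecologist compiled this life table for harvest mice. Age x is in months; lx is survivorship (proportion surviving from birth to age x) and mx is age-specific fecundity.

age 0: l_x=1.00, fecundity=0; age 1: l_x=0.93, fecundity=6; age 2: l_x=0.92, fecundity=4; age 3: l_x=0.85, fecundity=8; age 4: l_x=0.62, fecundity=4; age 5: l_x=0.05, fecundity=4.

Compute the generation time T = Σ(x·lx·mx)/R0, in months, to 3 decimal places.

2.362

lx·mx: 0, 5.58, 3.68, 6.8, 2.48, 0.2 → R0 = 18.74
x·lx·mx: 0, 5.58, 7.36, 20.4, 9.92, 1 → Σ = 44.26
T = 44.26 / 18.74 = 2.361793… → 2.362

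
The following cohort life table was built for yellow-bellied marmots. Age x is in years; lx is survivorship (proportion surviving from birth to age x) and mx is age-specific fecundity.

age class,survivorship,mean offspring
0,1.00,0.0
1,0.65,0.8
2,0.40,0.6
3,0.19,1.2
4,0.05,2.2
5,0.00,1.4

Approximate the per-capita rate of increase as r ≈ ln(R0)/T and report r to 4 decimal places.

R0 = Σ lx·mx = 0 + 0.52 + 0.24 + 0.228 + 0.11 + 0 = 1.098
Σ x·lx·mx = 2.124; T = 2.124/1.098 = 1.93443…
r ≈ ln(R0)/T = ln(1.098)/1.93443… = 0.04833… → 0.0483

0.0483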